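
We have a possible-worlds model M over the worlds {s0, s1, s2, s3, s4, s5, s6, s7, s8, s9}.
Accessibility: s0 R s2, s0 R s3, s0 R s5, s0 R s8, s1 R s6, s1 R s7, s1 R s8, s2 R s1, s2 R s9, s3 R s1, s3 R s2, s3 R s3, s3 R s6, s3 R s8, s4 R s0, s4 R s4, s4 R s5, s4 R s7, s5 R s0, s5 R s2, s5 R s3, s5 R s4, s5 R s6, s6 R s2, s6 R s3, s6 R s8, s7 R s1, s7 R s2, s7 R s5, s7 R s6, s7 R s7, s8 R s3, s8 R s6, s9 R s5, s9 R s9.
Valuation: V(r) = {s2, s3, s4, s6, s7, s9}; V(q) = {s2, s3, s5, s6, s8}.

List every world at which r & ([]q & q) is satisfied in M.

s6

Recall that []ψ holds at a world iff ψ holds at every accessible world, and <>ψ holds iff ψ holds at some accessible world.
Let φ = r & ([]q & q). Evaluate φ at each world:
  s0 (successors {s2, s3, s5, s8}): φ is false.
  s1 (successors {s6, s7, s8}): φ is false.
  s2 (successors {s1, s9}): φ is false.
  s3 (successors {s1, s2, s3, s6, s8}): φ is false.
  s4 (successors {s0, s4, s5, s7}): φ is false.
  s5 (successors {s0, s2, s3, s4, s6}): φ is false.
  s6 (successors {s2, s3, s8}): φ is true.
  s7 (successors {s1, s2, s5, s6, s7}): φ is false.
  s8 (successors {s3, s6}): φ is false.
  s9 (successors {s5, s9}): φ is false.
For instance, at s7:
  At s7: r is true, []q & q is false, so r & ([]q & q) is false.
    At s7: []q is false, q is false, so []q & q is false.
      At s7: []q requires q at every successor {s1, s2, s5, s6, s7}.
        q fails at s1, so []q is false at s7.
Satisfying worlds: {s6}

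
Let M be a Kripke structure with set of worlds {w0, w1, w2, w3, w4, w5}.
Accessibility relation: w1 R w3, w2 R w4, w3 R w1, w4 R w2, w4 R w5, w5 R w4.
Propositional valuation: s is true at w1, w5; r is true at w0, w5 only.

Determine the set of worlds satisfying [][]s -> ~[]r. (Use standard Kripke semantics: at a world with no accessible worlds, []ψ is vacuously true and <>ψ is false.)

w1, w2, w3, w4, w5

Let φ = [][]s -> ~[]r. Evaluate φ at each world:
  w0 (successors ∅): φ is false.
  w1 (successors {w3}): φ is true.
  w2 (successors {w4}): φ is true.
  w3 (successors {w1}): φ is true.
  w4 (successors {w2, w5}): φ is true.
  w5 (successors {w4}): φ is true.
For instance, at w5:
  At w5: [][]s is false, ~[]r is true, so [][]s -> ~[]r is true.
    At w5: [][]s requires []s at every successor {w4}.
      []s fails at w4, so [][]s is false at w5.
    At w5: []r is false, so ~[]r is true.
      At w5: []r requires r at every successor {w4}.
        r fails at w4, so []r is false at w5.
Satisfying worlds: {w1, w2, w3, w4, w5}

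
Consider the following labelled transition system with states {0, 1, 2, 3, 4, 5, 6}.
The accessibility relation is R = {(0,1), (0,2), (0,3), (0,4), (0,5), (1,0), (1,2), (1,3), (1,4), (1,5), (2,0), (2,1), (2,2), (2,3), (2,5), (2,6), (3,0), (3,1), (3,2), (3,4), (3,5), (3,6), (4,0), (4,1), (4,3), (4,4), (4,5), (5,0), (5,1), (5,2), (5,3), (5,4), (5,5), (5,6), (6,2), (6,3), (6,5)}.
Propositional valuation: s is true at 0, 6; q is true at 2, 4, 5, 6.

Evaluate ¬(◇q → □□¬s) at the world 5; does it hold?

Yes

Recall that □ψ holds at a world iff ψ holds at every accessible world, and ◇ψ holds iff ψ holds at some accessible world.
At 5: ◇q → □□¬s is false, so ¬(◇q → □□¬s) is true.
  At 5: ◇q is true, □□¬s is false, so ◇q → □□¬s is false.
    At 5: ◇q requires q at some successor in {0, 1, 2, 3, 4, 5, 6}.
      q holds at 2, so ◇q is true at 5.
    At 5: □□¬s requires □¬s at every successor {0, 1, 2, 3, 4, 5, 6}.
      □¬s fails at 1, so □□¬s is false at 5.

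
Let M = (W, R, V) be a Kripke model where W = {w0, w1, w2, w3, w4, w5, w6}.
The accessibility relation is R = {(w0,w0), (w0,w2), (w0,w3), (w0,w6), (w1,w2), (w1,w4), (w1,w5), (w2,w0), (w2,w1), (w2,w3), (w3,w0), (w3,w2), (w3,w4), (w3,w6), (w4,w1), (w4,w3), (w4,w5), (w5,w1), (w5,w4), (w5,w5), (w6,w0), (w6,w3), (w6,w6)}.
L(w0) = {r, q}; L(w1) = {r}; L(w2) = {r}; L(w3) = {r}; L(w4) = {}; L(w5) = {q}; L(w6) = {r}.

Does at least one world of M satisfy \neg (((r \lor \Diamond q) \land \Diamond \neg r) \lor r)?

No

Let φ = \neg (((r \lor \Diamond q) \land \Diamond \neg r) \lor r). Evaluate φ at each world:
  w0 (successors {w0, w2, w3, w6}): φ is false.
  w1 (successors {w2, w4, w5}): φ is false.
  w2 (successors {w0, w1, w3}): φ is false.
  w3 (successors {w0, w2, w4, w6}): φ is false.
  w4 (successors {w1, w3, w5}): φ is false.
  w5 (successors {w1, w4, w5}): φ is false.
  w6 (successors {w0, w3, w6}): φ is false.
For instance, at w5:
  At w5: ((r \lor \Diamond q) \land \Diamond \neg r) \lor r is true, so \neg (((r \lor \Diamond q) \land \Diamond \neg r) \lor r) is false.
    At w5: (r \lor \Diamond q) \land \Diamond \neg r is true, r is false, so ((r \lor \Diamond q) \land \Diamond \neg r) \lor r is true.
      At w5: r \lor \Diamond q is true, \Diamond \neg r is true, so (r \lor \Diamond q) \land \Diamond \neg r is true.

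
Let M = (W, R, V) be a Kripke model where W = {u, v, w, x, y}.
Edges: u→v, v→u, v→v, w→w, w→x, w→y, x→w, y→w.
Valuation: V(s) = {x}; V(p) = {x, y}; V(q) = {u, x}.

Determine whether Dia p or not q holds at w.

Yes

At w: Dia p is true, not q is true, so Dia p or not q is true.
  At w: Dia p requires p at some successor in {w, x, y}.
    p holds at x, so Dia p is true at w.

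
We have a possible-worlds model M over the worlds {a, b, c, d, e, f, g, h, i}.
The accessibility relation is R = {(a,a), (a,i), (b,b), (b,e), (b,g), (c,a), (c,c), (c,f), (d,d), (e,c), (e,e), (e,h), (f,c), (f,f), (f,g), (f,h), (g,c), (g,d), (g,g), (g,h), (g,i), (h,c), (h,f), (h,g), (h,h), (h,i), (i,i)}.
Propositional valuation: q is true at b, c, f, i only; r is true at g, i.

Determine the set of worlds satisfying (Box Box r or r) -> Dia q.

Let φ = (Box Box r or r) -> Dia q. Evaluate φ at each world:
  a (successors {a, i}): φ is true.
  b (successors {b, e, g}): φ is true.
  c (successors {a, c, f}): φ is true.
  d (successors {d}): φ is true.
  e (successors {c, e, h}): φ is true.
  f (successors {c, f, g, h}): φ is true.
  g (successors {c, d, g, h, i}): φ is true.
  h (successors {c, f, g, h, i}): φ is true.
  i (successors {i}): φ is true.
For instance, at f:
  At f: Box Box r or r is false, Dia q is true, so (Box Box r or r) -> Dia q is true.
    At f: Box Box r is false, r is false, so Box Box r or r is false.
      At f: Box Box r requires Box r at every successor {c, f, g, h}.
        Box r fails at c, so Box Box r is false at f.
    At f: Dia q requires q at some successor in {c, f, g, h}.
      q holds at c, so Dia q is true at f.
Satisfying worlds: {a, b, c, d, e, f, g, h, i}

a, b, c, d, e, f, g, h, i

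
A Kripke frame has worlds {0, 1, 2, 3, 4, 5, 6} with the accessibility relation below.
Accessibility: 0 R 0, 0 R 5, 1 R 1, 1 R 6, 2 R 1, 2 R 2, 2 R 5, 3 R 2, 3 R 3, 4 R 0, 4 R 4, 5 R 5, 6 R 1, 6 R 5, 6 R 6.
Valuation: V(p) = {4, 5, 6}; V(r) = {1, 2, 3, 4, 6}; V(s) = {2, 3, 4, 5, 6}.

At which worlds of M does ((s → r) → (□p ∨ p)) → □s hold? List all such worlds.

0, 1, 2, 3, 5

Let φ = ((s → r) → (□p ∨ p)) → □s. Evaluate φ at each world:
  0 (successors {0, 5}): φ is true.
  1 (successors {1, 6}): φ is true.
  2 (successors {1, 2, 5}): φ is true.
  3 (successors {2, 3}): φ is true.
  4 (successors {0, 4}): φ is false.
  5 (successors {5}): φ is true.
  6 (successors {1, 5, 6}): φ is false.
For instance, at 3:
  At 3: (s → r) → (□p ∨ p) is false, □s is true, so ((s → r) → (□p ∨ p)) → □s is true.
    At 3: s → r is true, □p ∨ p is false, so (s → r) → (□p ∨ p) is false.
      At 3: □p is false, p is false, so □p ∨ p is false.
    At 3: □s requires s at every successor {2, 3}.
      At 2: s is true.
      At 3: s is true.
    So □s is true at 3.
Satisfying worlds: {0, 1, 2, 3, 5}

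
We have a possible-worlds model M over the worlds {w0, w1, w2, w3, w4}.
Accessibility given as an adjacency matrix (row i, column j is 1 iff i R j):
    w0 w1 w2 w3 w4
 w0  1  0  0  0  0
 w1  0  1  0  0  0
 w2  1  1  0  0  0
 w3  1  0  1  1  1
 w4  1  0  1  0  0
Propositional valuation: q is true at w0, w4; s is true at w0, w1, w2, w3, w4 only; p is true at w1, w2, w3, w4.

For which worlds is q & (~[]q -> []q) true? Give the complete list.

Recall that []ψ holds at a world iff ψ holds at every accessible world, and <>ψ holds iff ψ holds at some accessible world.
Let φ = q & (~[]q -> []q). Evaluate φ at each world:
  w0 (successors {w0}): φ is true.
  w1 (successors {w1}): φ is false.
  w2 (successors {w0, w1}): φ is false.
  w3 (successors {w0, w2, w3, w4}): φ is false.
  w4 (successors {w0, w2}): φ is false.
For instance, at w2:
  At w2: q is false, ~[]q -> []q is false, so q & (~[]q -> []q) is false.
    At w2: ~[]q is true, []q is false, so ~[]q -> []q is false.
      At w2: []q is false, so ~[]q is true.
      At w2: []q requires q at every successor {w0, w1}.
        q fails at w1, so []q is false at w2.
Satisfying worlds: {w0}

w0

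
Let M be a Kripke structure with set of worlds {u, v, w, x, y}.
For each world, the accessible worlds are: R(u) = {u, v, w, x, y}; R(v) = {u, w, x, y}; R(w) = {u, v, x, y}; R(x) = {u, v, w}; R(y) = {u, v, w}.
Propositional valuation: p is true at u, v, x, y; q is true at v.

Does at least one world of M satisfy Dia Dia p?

Yes

Let φ = Dia Dia p. Evaluate φ at each world:
  u (successors {u, v, w, x, y}): φ is true.
  v (successors {u, w, x, y}): φ is true.
  w (successors {u, v, x, y}): φ is true.
  x (successors {u, v, w}): φ is true.
  y (successors {u, v, w}): φ is true.
Detail at u (witness):
  At u: Dia Dia p requires Dia p at some successor in {u, v, w, x, y}.
    Dia p holds at u, so Dia Dia p is true at u.
      At u: Dia p requires p at some successor in {u, v, w, x, y}.
        p holds at u, so Dia p is true at u.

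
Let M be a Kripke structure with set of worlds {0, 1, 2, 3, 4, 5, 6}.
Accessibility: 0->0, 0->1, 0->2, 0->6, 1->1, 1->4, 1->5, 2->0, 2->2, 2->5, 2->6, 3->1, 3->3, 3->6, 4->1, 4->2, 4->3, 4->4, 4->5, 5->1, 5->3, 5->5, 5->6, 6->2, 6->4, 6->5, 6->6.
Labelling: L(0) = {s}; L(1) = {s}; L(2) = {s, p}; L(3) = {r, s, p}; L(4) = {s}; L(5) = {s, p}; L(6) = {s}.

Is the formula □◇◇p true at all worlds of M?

Yes

Let φ = □◇◇p. Evaluate φ at each world:
  0 (successors {0, 1, 2, 6}): φ is true.
  1 (successors {1, 4, 5}): φ is true.
  2 (successors {0, 2, 5, 6}): φ is true.
  3 (successors {1, 3, 6}): φ is true.
  4 (successors {1, 2, 3, 4, 5}): φ is true.
  5 (successors {1, 3, 5, 6}): φ is true.
  6 (successors {2, 4, 5, 6}): φ is true.
For instance, at 1:
  At 1: □◇◇p requires ◇◇p at every successor {1, 4, 5}.
      At 1: ◇◇p requires ◇p at some successor in {1, 4, 5}.
        ◇p holds at 1, so ◇◇p is true at 1.
      At 4: ◇◇p requires ◇p at some successor in {1, 2, 3, 4, 5}.
        ◇p holds at 1, so ◇◇p is true at 4.
      At 5: ◇◇p requires ◇p at some successor in {1, 3, 5, 6}.
        ◇p holds at 1, so ◇◇p is true at 5.
  So □◇◇p is true at 1.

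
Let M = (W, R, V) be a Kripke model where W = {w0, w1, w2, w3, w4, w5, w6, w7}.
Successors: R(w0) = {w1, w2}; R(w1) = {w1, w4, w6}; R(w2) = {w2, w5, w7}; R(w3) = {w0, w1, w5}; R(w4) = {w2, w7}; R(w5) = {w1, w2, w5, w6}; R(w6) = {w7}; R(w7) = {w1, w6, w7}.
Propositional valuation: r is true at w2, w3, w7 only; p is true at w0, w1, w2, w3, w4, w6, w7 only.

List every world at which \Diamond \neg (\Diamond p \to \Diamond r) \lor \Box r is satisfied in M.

w0, w1, w3, w4, w5, w6, w7

Recall that \Box ψ holds at a world iff ψ holds at every accessible world, and \Diamond ψ holds iff ψ holds at some accessible world.
Let φ = \Diamond \neg (\Diamond p \to \Diamond r) \lor \Box r. Evaluate φ at each world:
  w0 (successors {w1, w2}): φ is true.
  w1 (successors {w1, w4, w6}): φ is true.
  w2 (successors {w2, w5, w7}): φ is false.
  w3 (successors {w0, w1, w5}): φ is true.
  w4 (successors {w2, w7}): φ is true.
  w5 (successors {w1, w2, w5, w6}): φ is true.
  w6 (successors {w7}): φ is true.
  w7 (successors {w1, w6, w7}): φ is true.
For instance, at w3:
  At w3: \Diamond \neg (\Diamond p \to \Diamond r) is true, \Box r is false, so \Diamond \neg (\Diamond p \to \Diamond r) \lor \Box r is true.
    At w3: \Diamond \neg (\Diamond p \to \Diamond r) requires \neg (\Diamond p \to \Diamond r) at some successor in {w0, w1, w5}.
      \neg (\Diamond p \to \Diamond r) holds at w1, so \Diamond \neg (\Diamond p \to \Diamond r) is true at w3.
    At w3: \Box r requires r at every successor {w0, w1, w5}.
      r fails at w0, so \Box r is false at w3.
Satisfying worlds: {w0, w1, w3, w4, w5, w6, w7}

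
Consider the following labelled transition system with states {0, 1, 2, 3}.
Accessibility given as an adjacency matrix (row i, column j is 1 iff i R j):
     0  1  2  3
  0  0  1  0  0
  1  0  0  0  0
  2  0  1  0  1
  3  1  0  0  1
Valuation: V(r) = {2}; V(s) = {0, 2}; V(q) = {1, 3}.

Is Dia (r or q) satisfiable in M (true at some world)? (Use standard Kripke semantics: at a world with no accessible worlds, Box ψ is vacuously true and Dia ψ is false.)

Let φ = Dia (r or q). Evaluate φ at each world:
  0 (successors {1}): φ is true.
  1 (successors ∅): φ is false.
  2 (successors {1, 3}): φ is true.
  3 (successors {0, 3}): φ is true.
Detail at 0 (witness):
  At 0: Dia (r or q) requires r or q at some successor in {1}.
    r or q holds at 1, so Dia (r or q) is true at 0.

Yes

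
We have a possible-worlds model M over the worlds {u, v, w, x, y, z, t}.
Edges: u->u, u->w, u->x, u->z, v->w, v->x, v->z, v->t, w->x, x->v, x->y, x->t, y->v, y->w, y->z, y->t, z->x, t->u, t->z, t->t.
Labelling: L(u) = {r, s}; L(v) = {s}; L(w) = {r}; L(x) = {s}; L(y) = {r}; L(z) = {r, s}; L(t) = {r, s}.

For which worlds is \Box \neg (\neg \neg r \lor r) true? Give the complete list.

Let φ = \Box \neg (\neg \neg r \lor r). Evaluate φ at each world:
  u (successors {u, w, x, z}): φ is false.
  v (successors {w, x, z, t}): φ is false.
  w (successors {x}): φ is true.
  x (successors {v, y, t}): φ is false.
  y (successors {v, w, z, t}): φ is false.
  z (successors {x}): φ is true.
  t (successors {u, z, t}): φ is false.
For instance, at w:
  At w: \Box \neg (\neg \neg r \lor r) requires \neg (\neg \neg r \lor r) at every successor {x}.
    At x: \neg (\neg \neg r \lor r) is true.
  So \Box \neg (\neg \neg r \lor r) is true at w.
Satisfying worlds: {w, z}

w, z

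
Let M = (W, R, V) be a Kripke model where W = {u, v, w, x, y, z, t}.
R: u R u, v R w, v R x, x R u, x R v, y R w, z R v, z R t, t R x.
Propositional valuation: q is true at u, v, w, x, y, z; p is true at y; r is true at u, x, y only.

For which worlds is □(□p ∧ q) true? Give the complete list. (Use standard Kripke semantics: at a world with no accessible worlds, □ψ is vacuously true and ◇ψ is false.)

Let φ = □(□p ∧ q). Evaluate φ at each world:
  u (successors {u}): φ is false.
  v (successors {w, x}): φ is false.
  w (successors ∅): φ is true.
  x (successors {u, v}): φ is false.
  y (successors {w}): φ is true.
  z (successors {v, t}): φ is false.
  t (successors {x}): φ is false.
For instance, at x:
  At x: □(□p ∧ q) requires □p ∧ q at every successor {u, v}.
    □p ∧ q fails at u, so □(□p ∧ q) is false at x.
      At u: □p is false, q is true, so □p ∧ q is false.
Satisfying worlds: {w, y}

w, y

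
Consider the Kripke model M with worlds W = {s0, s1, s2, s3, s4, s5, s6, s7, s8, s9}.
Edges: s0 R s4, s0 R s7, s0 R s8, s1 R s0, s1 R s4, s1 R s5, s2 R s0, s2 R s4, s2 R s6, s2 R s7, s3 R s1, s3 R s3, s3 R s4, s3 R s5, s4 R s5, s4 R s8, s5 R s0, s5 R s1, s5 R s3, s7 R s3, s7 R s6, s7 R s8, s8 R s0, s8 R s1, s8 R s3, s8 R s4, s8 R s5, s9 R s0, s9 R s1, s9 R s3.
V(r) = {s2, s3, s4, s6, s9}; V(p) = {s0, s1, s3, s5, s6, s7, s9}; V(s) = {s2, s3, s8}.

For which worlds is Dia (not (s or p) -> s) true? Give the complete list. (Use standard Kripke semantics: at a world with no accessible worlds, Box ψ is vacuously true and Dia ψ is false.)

Let φ = Dia (not (s or p) -> s). Evaluate φ at each world:
  s0 (successors {s4, s7, s8}): φ is true.
  s1 (successors {s0, s4, s5}): φ is true.
  s2 (successors {s0, s4, s6, s7}): φ is true.
  s3 (successors {s1, s3, s4, s5}): φ is true.
  s4 (successors {s5, s8}): φ is true.
  s5 (successors {s0, s1, s3}): φ is true.
  s6 (successors ∅): φ is false.
  s7 (successors {s3, s6, s8}): φ is true.
  s8 (successors {s0, s1, s3, s4, s5}): φ is true.
  s9 (successors {s0, s1, s3}): φ is true.
For instance, at s4:
  At s4: Dia (not (s or p) -> s) requires not (s or p) -> s at some successor in {s5, s8}.
    not (s or p) -> s holds at s5, so Dia (not (s or p) -> s) is true at s4.
Satisfying worlds: {s0, s1, s2, s3, s4, s5, s7, s8, s9}

s0, s1, s2, s3, s4, s5, s7, s8, s9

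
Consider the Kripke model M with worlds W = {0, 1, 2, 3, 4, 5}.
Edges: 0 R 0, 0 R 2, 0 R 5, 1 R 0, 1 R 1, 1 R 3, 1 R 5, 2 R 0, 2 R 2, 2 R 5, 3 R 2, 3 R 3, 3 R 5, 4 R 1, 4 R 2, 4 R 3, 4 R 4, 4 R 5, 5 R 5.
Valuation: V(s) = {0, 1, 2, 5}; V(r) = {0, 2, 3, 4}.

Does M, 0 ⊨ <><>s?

Yes

At 0: <><>s requires <>s at some successor in {0, 2, 5}.
  <>s holds at 0, so <><>s is true at 0.
    At 0: <>s requires s at some successor in {0, 2, 5}.
      s holds at 0, so <>s is true at 0.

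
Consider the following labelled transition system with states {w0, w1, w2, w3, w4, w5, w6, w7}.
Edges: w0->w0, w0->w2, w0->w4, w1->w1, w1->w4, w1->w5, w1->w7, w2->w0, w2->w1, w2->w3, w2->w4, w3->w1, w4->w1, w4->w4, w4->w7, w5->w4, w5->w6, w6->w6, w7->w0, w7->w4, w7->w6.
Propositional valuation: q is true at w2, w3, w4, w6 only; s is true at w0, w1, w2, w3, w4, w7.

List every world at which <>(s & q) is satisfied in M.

w0, w1, w2, w4, w5, w7

Let φ = <>(s & q). Evaluate φ at each world:
  w0 (successors {w0, w2, w4}): φ is true.
  w1 (successors {w1, w4, w5, w7}): φ is true.
  w2 (successors {w0, w1, w3, w4}): φ is true.
  w3 (successors {w1}): φ is false.
  w4 (successors {w1, w4, w7}): φ is true.
  w5 (successors {w4, w6}): φ is true.
  w6 (successors {w6}): φ is false.
  w7 (successors {w0, w4, w6}): φ is true.
For instance, at w7:
  At w7: <>(s & q) requires s & q at some successor in {w0, w4, w6}.
    s & q holds at w4, so <>(s & q) is true at w7.
Satisfying worlds: {w0, w1, w2, w4, w5, w7}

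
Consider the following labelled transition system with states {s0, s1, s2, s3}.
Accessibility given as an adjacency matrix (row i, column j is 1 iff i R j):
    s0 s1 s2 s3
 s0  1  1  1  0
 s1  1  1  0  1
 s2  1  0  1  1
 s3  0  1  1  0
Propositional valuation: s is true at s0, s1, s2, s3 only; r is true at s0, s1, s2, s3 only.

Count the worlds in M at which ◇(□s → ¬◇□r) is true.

0

Recall that □ψ holds at a world iff ψ holds at every accessible world, and ◇ψ holds iff ψ holds at some accessible world.
Let φ = ◇(□s → ¬◇□r). Evaluate φ at each world:
  s0 (successors {s0, s1, s2}): φ is false.
  s1 (successors {s0, s1, s3}): φ is false.
  s2 (successors {s0, s2, s3}): φ is false.
  s3 (successors {s1, s2}): φ is false.
For instance, at s2:
  At s2: ◇(□s → ¬◇□r) requires □s → ¬◇□r at some successor in {s0, s2, s3}.
    At s0: □s → ¬◇□r is false.
    At s2: □s → ¬◇□r is false.
    At s3: □s → ¬◇□r is false.
  So ◇(□s → ¬◇□r) is false at s2.
Satisfying worlds: none.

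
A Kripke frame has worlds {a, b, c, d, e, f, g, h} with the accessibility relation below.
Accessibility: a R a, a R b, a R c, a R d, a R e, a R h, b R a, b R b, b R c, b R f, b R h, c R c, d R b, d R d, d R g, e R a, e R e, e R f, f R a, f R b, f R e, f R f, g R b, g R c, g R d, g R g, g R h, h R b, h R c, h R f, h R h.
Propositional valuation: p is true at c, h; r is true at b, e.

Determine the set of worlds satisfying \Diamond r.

a, b, d, e, f, g, h

Let φ = \Diamond r. Evaluate φ at each world:
  a (successors {a, b, c, d, e, h}): φ is true.
  b (successors {a, b, c, f, h}): φ is true.
  c (successors {c}): φ is false.
  d (successors {b, d, g}): φ is true.
  e (successors {a, e, f}): φ is true.
  f (successors {a, b, e, f}): φ is true.
  g (successors {b, c, d, g, h}): φ is true.
  h (successors {b, c, f, h}): φ is true.
For instance, at c:
  At c: \Diamond r requires r at some successor in {c}.
    At c: r is false.
  So \Diamond r is false at c.
Satisfying worlds: {a, b, d, e, f, g, h}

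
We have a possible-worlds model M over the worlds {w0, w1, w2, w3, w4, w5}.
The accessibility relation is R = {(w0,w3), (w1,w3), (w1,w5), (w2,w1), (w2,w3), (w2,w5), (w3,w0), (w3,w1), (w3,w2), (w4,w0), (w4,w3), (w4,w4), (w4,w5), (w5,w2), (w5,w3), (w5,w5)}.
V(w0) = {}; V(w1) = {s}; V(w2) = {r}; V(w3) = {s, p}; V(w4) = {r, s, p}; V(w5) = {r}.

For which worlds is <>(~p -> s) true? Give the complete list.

w0, w1, w2, w3, w4, w5

Recall that <>ψ holds at a world iff ψ holds at some accessible world.
Let φ = <>(~p -> s). Evaluate φ at each world:
  w0 (successors {w3}): φ is true.
  w1 (successors {w3, w5}): φ is true.
  w2 (successors {w1, w3, w5}): φ is true.
  w3 (successors {w0, w1, w2}): φ is true.
  w4 (successors {w0, w3, w4, w5}): φ is true.
  w5 (successors {w2, w3, w5}): φ is true.
For instance, at w3:
  At w3: <>(~p -> s) requires ~p -> s at some successor in {w0, w1, w2}.
    ~p -> s holds at w1, so <>(~p -> s) is true at w3.
Satisfying worlds: {w0, w1, w2, w3, w4, w5}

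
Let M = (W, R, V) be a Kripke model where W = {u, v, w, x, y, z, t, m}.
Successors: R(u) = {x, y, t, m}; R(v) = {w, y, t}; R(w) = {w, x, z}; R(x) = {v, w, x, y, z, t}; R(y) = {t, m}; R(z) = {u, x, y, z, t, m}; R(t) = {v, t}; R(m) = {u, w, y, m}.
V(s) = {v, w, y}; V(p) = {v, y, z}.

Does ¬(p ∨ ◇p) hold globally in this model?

No

Let φ = ¬(p ∨ ◇p). Evaluate φ at each world:
  u (successors {x, y, t, m}): φ is false.
  v (successors {w, y, t}): φ is false.
  w (successors {w, x, z}): φ is false.
  x (successors {v, w, x, y, z, t}): φ is false.
  y (successors {t, m}): φ is false.
  z (successors {u, x, y, z, t, m}): φ is false.
  t (successors {v, t}): φ is false.
  m (successors {u, w, y, m}): φ is false.
Detail at u (counterexample):
  At u: p ∨ ◇p is true, so ¬(p ∨ ◇p) is false.
    At u: p is false, ◇p is true, so p ∨ ◇p is true.
      At u: ◇p requires p at some successor in {x, y, t, m}.
        p holds at y, so ◇p is true at u.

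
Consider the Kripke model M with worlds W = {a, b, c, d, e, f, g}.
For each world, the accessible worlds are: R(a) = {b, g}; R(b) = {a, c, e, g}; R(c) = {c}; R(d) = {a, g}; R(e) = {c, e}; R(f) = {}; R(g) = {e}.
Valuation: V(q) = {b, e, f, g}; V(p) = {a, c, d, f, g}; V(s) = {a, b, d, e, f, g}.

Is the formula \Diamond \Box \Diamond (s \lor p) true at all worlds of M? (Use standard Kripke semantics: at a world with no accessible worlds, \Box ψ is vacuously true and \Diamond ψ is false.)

No

Let φ = \Diamond \Box \Diamond (s \lor p). Evaluate φ at each world:
  a (successors {b, g}): φ is true.
  b (successors {a, c, e, g}): φ is true.
  c (successors {c}): φ is true.
  d (successors {a, g}): φ is true.
  e (successors {c, e}): φ is true.
  f (successors ∅): φ is false.
  g (successors {e}): φ is true.
Detail at f (counterexample):
  At f: no accessible worlds, so \Diamond \Box \Diamond (s \lor p) is false.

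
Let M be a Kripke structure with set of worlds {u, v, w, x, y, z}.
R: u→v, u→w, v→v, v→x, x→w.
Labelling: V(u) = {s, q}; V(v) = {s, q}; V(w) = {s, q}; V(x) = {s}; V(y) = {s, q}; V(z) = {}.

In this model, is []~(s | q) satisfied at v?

At v: []~(s | q) requires ~(s | q) at every successor {v, x}.
  ~(s | q) fails at v, so []~(s | q) is false at v.

No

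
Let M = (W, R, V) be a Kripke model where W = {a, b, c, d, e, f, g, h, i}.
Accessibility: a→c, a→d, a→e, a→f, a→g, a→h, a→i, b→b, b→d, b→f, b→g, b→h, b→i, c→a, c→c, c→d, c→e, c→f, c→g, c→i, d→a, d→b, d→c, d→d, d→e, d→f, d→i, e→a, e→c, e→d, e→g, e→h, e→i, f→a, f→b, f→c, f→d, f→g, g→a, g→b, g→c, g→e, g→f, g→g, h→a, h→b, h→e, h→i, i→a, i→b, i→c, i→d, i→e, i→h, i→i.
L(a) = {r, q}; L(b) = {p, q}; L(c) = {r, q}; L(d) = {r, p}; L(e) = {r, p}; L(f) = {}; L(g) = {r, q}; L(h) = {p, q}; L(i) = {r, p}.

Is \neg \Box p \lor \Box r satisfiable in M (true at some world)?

Let φ = \neg \Box p \lor \Box r. Evaluate φ at each world:
  a (successors {c, d, e, f, g, h, i}): φ is true.
  b (successors {b, d, f, g, h, i}): φ is true.
  c (successors {a, c, d, e, f, g, i}): φ is true.
  d (successors {a, b, c, d, e, f, i}): φ is true.
  e (successors {a, c, d, g, h, i}): φ is true.
  f (successors {a, b, c, d, g}): φ is true.
  g (successors {a, b, c, e, f, g}): φ is true.
  h (successors {a, b, e, i}): φ is true.
  i (successors {a, b, c, d, e, h, i}): φ is true.
Detail at a (witness):
  At a: \neg \Box p is true, \Box r is false, so \neg \Box p \lor \Box r is true.
    At a: \Box p is false, so \neg \Box p is true.
      At a: \Box p requires p at every successor {c, d, e, f, g, h, i}.
        p fails at c, so \Box p is false at a.
    At a: \Box r requires r at every successor {c, d, e, f, g, h, i}.
      r fails at f, so \Box r is false at a.

Yes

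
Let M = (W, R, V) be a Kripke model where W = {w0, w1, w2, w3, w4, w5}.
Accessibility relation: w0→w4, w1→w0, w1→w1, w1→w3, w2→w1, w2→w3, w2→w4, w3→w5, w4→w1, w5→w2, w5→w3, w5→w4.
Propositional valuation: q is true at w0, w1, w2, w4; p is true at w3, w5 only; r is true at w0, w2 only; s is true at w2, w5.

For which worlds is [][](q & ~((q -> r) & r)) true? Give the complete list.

w0

Let φ = [][](q & ~((q -> r) & r)). Evaluate φ at each world:
  w0 (successors {w4}): φ is true.
  w1 (successors {w0, w1, w3}): φ is false.
  w2 (successors {w1, w3, w4}): φ is false.
  w3 (successors {w5}): φ is false.
  w4 (successors {w1}): φ is false.
  w5 (successors {w2, w3, w4}): φ is false.
For instance, at w0:
  At w0: [][](q & ~((q -> r) & r)) requires [](q & ~((q -> r) & r)) at every successor {w4}.
      At w4: [](q & ~((q -> r) & r)) requires q & ~((q -> r) & r) at every successor {w1}.
        At w1: q & ~((q -> r) & r) is true.
      So [](q & ~((q -> r) & r)) is true at w4.
  So [][](q & ~((q -> r) & r)) is true at w0.
Satisfying worlds: {w0}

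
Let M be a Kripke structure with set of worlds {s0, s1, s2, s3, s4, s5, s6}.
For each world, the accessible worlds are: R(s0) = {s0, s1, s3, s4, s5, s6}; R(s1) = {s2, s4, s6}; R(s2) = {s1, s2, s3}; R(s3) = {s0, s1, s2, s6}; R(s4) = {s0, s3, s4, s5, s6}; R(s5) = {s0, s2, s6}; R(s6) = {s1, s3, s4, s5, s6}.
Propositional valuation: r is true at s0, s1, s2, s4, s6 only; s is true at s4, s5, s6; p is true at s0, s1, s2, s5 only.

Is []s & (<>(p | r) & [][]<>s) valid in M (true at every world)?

Let φ = []s & (<>(p | r) & [][]<>s). Evaluate φ at each world:
  s0 (successors {s0, s1, s3, s4, s5, s6}): φ is false.
  s1 (successors {s2, s4, s6}): φ is false.
  s2 (successors {s1, s2, s3}): φ is false.
  s3 (successors {s0, s1, s2, s6}): φ is false.
  s4 (successors {s0, s3, s4, s5, s6}): φ is false.
  s5 (successors {s0, s2, s6}): φ is false.
  s6 (successors {s1, s3, s4, s5, s6}): φ is false.
Detail at s0 (counterexample):
  At s0: []s is false, <>(p | r) & [][]<>s is false, so []s & (<>(p | r) & [][]<>s) is false.
    At s0: []s requires s at every successor {s0, s1, s3, s4, s5, s6}.
      s fails at s0, so []s is false at s0.
    At s0: <>(p | r) is true, [][]<>s is false, so <>(p | r) & [][]<>s is false.
      At s0: <>(p | r) requires p | r at some successor in {s0, s1, s3, s4, s5, s6}.
        p | r holds at s0, so <>(p | r) is true at s0.
      At s0: [][]<>s requires []<>s at every successor {s0, s1, s3, s4, s5, s6}.
        []<>s fails at s1, so [][]<>s is false at s0.

No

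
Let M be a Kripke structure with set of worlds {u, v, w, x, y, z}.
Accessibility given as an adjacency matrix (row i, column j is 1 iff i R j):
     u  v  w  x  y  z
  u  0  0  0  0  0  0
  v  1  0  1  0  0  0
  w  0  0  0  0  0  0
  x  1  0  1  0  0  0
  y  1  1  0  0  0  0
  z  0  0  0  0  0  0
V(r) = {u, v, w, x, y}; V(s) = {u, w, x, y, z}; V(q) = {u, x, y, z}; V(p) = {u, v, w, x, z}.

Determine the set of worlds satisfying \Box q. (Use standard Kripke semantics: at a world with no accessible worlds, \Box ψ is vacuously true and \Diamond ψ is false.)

Let φ = \Box q. Evaluate φ at each world:
  u (successors ∅): φ is true.
  v (successors {u, w}): φ is false.
  w (successors ∅): φ is true.
  x (successors {u, w}): φ is false.
  y (successors {u, v}): φ is false.
  z (successors ∅): φ is true.
For instance, at x:
  At x: \Box q requires q at every successor {u, w}.
    q fails at w, so \Box q is false at x.
Satisfying worlds: {u, w, z}

u, w, z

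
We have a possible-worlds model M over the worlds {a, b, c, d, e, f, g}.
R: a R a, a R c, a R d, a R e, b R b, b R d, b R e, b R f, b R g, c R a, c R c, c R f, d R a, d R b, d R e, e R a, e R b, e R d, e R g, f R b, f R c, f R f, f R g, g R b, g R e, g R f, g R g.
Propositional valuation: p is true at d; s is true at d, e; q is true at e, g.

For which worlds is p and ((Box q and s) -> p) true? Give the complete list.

d

Recall that Box ψ holds at a world iff ψ holds at every accessible world, and Dia ψ holds iff ψ holds at some accessible world.
Let φ = p and ((Box q and s) -> p). Evaluate φ at each world:
  a (successors {a, c, d, e}): φ is false.
  b (successors {b, d, e, f, g}): φ is false.
  c (successors {a, c, f}): φ is false.
  d (successors {a, b, e}): φ is true.
  e (successors {a, b, d, g}): φ is false.
  f (successors {b, c, f, g}): φ is false.
  g (successors {b, e, f, g}): φ is false.
For instance, at e:
  At e: p is false, (Box q and s) -> p is true, so p and ((Box q and s) -> p) is false.
    At e: Box q and s is false, p is false, so (Box q and s) -> p is true.
      At e: Box q is false, s is true, so Box q and s is false.
Satisfying worlds: {d}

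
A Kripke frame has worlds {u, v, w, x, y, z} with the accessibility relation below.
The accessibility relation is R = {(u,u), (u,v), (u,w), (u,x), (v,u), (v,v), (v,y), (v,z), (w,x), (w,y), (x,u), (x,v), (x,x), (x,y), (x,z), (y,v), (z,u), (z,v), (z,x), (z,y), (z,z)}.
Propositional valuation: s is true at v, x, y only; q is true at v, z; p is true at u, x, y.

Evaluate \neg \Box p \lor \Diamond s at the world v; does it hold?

Yes

Recall that \Box ψ holds at a world iff ψ holds at every accessible world, and \Diamond ψ holds iff ψ holds at some accessible world.
At v: \neg \Box p is true, \Diamond s is true, so \neg \Box p \lor \Diamond s is true.
  At v: \Box p is false, so \neg \Box p is true.
    At v: \Box p requires p at every successor {u, v, y, z}.
      p fails at v, so \Box p is false at v.
  At v: \Diamond s requires s at some successor in {u, v, y, z}.
    s holds at v, so \Diamond s is true at v.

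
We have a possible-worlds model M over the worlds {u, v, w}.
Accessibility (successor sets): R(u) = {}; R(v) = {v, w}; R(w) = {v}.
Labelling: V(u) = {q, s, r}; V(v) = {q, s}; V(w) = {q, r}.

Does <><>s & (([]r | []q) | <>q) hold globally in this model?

No

Let φ = <><>s & (([]r | []q) | <>q). Evaluate φ at each world:
  u (successors ∅): φ is false.
  v (successors {v, w}): φ is true.
  w (successors {v}): φ is true.
Detail at u (counterexample):
  At u: <><>s is false, ([]r | []q) | <>q is true, so <><>s & (([]r | []q) | <>q) is false.
    At u: no accessible worlds, so <><>s is false.
    At u: []r | []q is true, <>q is false, so ([]r | []q) | <>q is true.
      At u: []r is true, []q is true, so []r | []q is true.
      At u: no accessible worlds, so <>q is false.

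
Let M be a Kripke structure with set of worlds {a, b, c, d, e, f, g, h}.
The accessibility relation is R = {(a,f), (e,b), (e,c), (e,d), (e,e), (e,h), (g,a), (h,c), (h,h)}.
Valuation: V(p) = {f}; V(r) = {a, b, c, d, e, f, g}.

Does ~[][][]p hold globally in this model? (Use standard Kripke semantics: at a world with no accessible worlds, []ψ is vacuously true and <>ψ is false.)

No

Recall that []ψ holds at a world iff ψ holds at every accessible world, and <>ψ holds iff ψ holds at some accessible world.
Let φ = ~[][][]p. Evaluate φ at each world:
  a (successors {f}): φ is false.
  b (successors ∅): φ is false.
  c (successors ∅): φ is false.
  d (successors ∅): φ is false.
  e (successors {b, c, d, e, h}): φ is true.
  f (successors ∅): φ is false.
  g (successors {a}): φ is false.
  h (successors {c, h}): φ is true.
Detail at a (counterexample):
  At a: [][][]p is true, so ~[][][]p is false.
    At a: [][][]p requires [][]p at every successor {f}.
      At f: [][]p is true.
    So [][][]p is true at a.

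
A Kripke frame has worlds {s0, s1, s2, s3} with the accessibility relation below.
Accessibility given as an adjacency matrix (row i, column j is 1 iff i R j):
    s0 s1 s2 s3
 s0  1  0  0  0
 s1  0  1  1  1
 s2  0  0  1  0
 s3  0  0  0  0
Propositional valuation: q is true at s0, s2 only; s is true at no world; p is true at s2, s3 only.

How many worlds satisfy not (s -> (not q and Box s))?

0

Let φ = not (s -> (not q and Box s)). Evaluate φ at each world:
  s0 (successors {s0}): φ is false.
  s1 (successors {s1, s2, s3}): φ is false.
  s2 (successors {s2}): φ is false.
  s3 (successors ∅): φ is false.
For instance, at s0:
  At s0: s -> (not q and Box s) is true, so not (s -> (not q and Box s)) is false.
    At s0: s is false, not q and Box s is false, so s -> (not q and Box s) is true.
      At s0: not q is false, Box s is false, so not q and Box s is false.
Satisfying worlds: none.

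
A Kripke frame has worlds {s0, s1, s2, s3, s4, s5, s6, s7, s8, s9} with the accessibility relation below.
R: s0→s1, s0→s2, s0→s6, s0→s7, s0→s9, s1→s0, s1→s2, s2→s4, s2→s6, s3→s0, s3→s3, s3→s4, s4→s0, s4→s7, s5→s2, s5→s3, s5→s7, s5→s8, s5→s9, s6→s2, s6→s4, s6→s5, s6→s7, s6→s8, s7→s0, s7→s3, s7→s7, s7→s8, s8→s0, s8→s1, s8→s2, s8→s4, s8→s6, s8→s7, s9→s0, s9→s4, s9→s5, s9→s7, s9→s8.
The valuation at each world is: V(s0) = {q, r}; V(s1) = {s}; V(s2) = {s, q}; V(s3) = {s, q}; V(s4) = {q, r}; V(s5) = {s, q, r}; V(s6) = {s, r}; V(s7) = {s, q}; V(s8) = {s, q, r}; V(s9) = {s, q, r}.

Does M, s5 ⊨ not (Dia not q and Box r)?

Yes

At s5: Dia not q and Box r is false, so not (Dia not q and Box r) is true.
  At s5: Dia not q is false, Box r is false, so Dia not q and Box r is false.
    At s5: Dia not q requires not q at some successor in {s2, s3, s7, s8, s9}.
      At s2: not q is false.
      At s3: not q is false.
      At s7: not q is false.
      At s8: not q is false.
      At s9: not q is false.
    So Dia not q is false at s5.
    At s5: Box r requires r at every successor {s2, s3, s7, s8, s9}.
      r fails at s2, so Box r is false at s5.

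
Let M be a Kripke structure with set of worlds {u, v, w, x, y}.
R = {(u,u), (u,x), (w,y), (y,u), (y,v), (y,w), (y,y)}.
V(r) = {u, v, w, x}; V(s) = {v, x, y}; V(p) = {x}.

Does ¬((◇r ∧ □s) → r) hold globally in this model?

Let φ = ¬((◇r ∧ □s) → r). Evaluate φ at each world:
  u (successors {u, x}): φ is false.
  v (successors ∅): φ is false.
  w (successors {y}): φ is false.
  x (successors ∅): φ is false.
  y (successors {u, v, w, y}): φ is false.
Detail at u (counterexample):
  At u: (◇r ∧ □s) → r is true, so ¬((◇r ∧ □s) → r) is false.
    At u: ◇r ∧ □s is false, r is true, so (◇r ∧ □s) → r is true.
      At u: ◇r is true, □s is false, so ◇r ∧ □s is false.

No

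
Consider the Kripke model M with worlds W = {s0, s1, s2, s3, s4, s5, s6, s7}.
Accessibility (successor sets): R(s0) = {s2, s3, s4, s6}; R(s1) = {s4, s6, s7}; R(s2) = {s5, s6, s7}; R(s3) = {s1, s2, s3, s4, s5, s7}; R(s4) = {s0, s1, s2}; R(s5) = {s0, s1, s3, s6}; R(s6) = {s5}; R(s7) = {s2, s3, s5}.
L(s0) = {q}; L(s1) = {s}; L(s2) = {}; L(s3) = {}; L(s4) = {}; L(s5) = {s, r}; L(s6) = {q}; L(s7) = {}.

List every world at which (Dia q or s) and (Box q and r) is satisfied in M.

none

Let φ = (Dia q or s) and (Box q and r). Evaluate φ at each world:
  s0 (successors {s2, s3, s4, s6}): φ is false.
  s1 (successors {s4, s6, s7}): φ is false.
  s2 (successors {s5, s6, s7}): φ is false.
  s3 (successors {s1, s2, s3, s4, s5, s7}): φ is false.
  s4 (successors {s0, s1, s2}): φ is false.
  s5 (successors {s0, s1, s3, s6}): φ is false.
  s6 (successors {s5}): φ is false.
  s7 (successors {s2, s3, s5}): φ is false.
For instance, at s1:
  At s1: Dia q or s is true, Box q and r is false, so (Dia q or s) and (Box q and r) is false.
    At s1: Dia q is true, s is true, so Dia q or s is true.
      At s1: Dia q requires q at some successor in {s4, s6, s7}.
        q holds at s6, so Dia q is true at s1.
    At s1: Box q is false, r is false, so Box q and r is false.
      At s1: Box q requires q at every successor {s4, s6, s7}.
        q fails at s4, so Box q is false at s1.
Satisfying worlds: none.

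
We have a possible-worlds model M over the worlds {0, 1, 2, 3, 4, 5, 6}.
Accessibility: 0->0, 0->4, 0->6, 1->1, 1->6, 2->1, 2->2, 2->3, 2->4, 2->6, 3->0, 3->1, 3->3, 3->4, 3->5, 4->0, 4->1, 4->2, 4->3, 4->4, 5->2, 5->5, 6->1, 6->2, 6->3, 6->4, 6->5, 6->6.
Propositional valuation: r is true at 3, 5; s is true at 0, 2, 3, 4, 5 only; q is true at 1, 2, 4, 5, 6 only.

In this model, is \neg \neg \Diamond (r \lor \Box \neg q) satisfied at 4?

Yes

Recall that \Box ψ holds at a world iff ψ holds at every accessible world, and \Diamond ψ holds iff ψ holds at some accessible world.
At 4: \neg \Diamond (r \lor \Box \neg q) is false, so \neg \neg \Diamond (r \lor \Box \neg q) is true.
  At 4: \Diamond (r \lor \Box \neg q) is true, so \neg \Diamond (r \lor \Box \neg q) is false.
    At 4: \Diamond (r \lor \Box \neg q) requires r \lor \Box \neg q at some successor in {0, 1, 2, 3, 4}.
      r \lor \Box \neg q holds at 3, so \Diamond (r \lor \Box \neg q) is true at 4.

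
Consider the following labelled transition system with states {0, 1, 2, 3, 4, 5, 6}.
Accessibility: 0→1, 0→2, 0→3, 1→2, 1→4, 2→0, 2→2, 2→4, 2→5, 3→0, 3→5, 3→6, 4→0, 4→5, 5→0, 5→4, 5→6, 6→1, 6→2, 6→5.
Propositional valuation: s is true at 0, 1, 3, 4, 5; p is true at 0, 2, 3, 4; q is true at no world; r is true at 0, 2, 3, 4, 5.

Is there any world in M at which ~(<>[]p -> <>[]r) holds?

Let φ = ~(<>[]p -> <>[]r). Evaluate φ at each world:
  0 (successors {1, 2, 3}): φ is false.
  1 (successors {2, 4}): φ is false.
  2 (successors {0, 2, 4, 5}): φ is false.
  3 (successors {0, 5, 6}): φ is false.
  4 (successors {0, 5}): φ is false.
  5 (successors {0, 4, 6}): φ is false.
  6 (successors {1, 2, 5}): φ is false.
For instance, at 5:
  At 5: <>[]p -> <>[]r is true, so ~(<>[]p -> <>[]r) is false.
    At 5: <>[]p is false, <>[]r is true, so <>[]p -> <>[]r is true.
      At 5: <>[]p requires []p at some successor in {0, 4, 6}.
        At 0: []p is false.
        At 4: []p is false.
        At 6: []p is false.
      So <>[]p is false at 5.
      At 5: <>[]r requires []r at some successor in {0, 4, 6}.
        []r holds at 4, so <>[]r is true at 5.

No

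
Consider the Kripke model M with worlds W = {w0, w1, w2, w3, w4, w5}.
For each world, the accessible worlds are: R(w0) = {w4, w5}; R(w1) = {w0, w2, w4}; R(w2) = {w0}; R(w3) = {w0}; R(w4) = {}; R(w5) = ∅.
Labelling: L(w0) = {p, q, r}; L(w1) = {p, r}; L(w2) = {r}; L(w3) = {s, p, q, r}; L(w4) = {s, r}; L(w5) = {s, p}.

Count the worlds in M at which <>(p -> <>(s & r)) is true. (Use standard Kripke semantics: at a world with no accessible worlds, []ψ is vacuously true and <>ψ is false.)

Let φ = <>(p -> <>(s & r)). Evaluate φ at each world:
  w0 (successors {w4, w5}): φ is true.
  w1 (successors {w0, w2, w4}): φ is true.
  w2 (successors {w0}): φ is true.
  w3 (successors {w0}): φ is true.
  w4 (successors ∅): φ is false.
  w5 (successors ∅): φ is false.
For instance, at w2:
  At w2: <>(p -> <>(s & r)) requires p -> <>(s & r) at some successor in {w0}.
    p -> <>(s & r) holds at w0, so <>(p -> <>(s & r)) is true at w2.
      At w0: p is true, <>(s & r) is true, so p -> <>(s & r) is true.
Satisfying worlds: {w0, w1, w2, w3}

4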